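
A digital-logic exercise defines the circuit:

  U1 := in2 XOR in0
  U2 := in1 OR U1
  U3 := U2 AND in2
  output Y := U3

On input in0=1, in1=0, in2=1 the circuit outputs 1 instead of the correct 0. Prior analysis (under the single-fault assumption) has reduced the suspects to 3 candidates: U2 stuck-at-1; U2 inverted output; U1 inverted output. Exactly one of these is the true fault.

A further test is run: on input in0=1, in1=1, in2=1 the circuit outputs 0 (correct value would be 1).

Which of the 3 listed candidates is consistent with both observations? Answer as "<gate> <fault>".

U2 inverted output

Evaluate each candidate on input in0=1, in1=1, in2=1:
  U2 stuck-at-1: U1=0, U2=1 [stuck-at-1], U3=1 → 1 — eliminated
  U2 inverted output: U1=0, U2=0 [inverted output], U3=0 → 0 — matches
  U1 inverted output: U1=1 [inverted output], U2=1, U3=1 → 1 — eliminated
Only U2 inverted output reproduces the observed 0.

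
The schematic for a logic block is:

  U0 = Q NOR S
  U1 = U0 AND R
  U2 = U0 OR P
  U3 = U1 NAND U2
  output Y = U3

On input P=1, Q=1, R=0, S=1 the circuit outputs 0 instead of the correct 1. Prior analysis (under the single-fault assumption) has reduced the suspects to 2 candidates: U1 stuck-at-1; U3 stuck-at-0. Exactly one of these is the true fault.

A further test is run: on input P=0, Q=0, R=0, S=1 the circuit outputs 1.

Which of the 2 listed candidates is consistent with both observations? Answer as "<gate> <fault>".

U1 stuck-at-1

Evaluate each candidate on input P=0, Q=0, R=0, S=1:
  U1 stuck-at-1: U0=0, U1=1 [stuck-at-1], U2=0, U3=1 → 1 — matches
  U3 stuck-at-0: U0=0, U1=0, U2=0, U3=0 [stuck-at-0] → 0 — eliminated
Only U1 stuck-at-1 reproduces the observed 1.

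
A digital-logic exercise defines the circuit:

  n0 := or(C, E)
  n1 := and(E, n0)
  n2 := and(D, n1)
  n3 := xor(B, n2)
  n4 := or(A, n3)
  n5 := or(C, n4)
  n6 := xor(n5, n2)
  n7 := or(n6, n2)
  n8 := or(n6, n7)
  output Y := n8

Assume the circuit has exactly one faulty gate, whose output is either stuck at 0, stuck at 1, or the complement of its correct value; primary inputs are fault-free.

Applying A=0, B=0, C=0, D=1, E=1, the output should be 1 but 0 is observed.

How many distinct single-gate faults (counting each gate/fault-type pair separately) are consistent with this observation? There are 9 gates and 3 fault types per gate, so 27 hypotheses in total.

10

Fault-free: n0=1, n1=1, n2=1, n3=1, n4=1, n5=1, n6=0, n7=1, n8=1 → 1. Observed 0.
  n0: stuck-at-0, inverted output ✓; others ✗
  n1: stuck-at-0, inverted output ✓; others ✗
  n2: stuck-at-0, inverted output ✓; others ✗
  n3: none of the 3 fault types match ✗
  n4: none of the 3 fault types match ✗
  n5: none of the 3 fault types match ✗
  n6: none of the 3 fault types match ✗
  n7: stuck-at-0, inverted output ✓; others ✗
  n8: stuck-at-0, inverted output ✓; others ✗
Consistent faults: {n0 stuck-at-0, n0 inverted output, n1 stuck-at-0, n1 inverted output, n2 stuck-at-0, n2 inverted output, n7 stuck-at-0, n7 inverted output, n8 stuck-at-0, n8 inverted output} — 10 in all.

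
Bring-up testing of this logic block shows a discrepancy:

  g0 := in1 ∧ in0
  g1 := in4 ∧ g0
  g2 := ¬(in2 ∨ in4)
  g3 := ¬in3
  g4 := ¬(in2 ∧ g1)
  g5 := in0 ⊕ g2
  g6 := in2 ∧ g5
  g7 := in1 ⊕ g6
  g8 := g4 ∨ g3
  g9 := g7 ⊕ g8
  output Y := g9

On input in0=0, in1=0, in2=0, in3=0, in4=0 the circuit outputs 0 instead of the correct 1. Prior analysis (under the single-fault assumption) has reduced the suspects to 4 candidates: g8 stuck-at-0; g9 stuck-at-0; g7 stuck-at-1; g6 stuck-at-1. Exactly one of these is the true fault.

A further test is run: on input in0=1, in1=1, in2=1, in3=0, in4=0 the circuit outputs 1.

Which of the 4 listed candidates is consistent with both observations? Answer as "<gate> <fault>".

g6 stuck-at-1

Evaluate each candidate on input in0=1, in1=1, in2=1, in3=0, in4=0:
  g8 stuck-at-0: g0=1, g1=0, g2=0, g3=1, g4=1, g5=1, g6=1, g7=0, g8=0 [stuck-at-0], g9=0 → 0 — eliminated
  g9 stuck-at-0: g0=1, g1=0, g2=0, g3=1, g4=1, g5=1, g6=1, g7=0, g8=1, g9=0 [stuck-at-0] → 0 — eliminated
  g7 stuck-at-1: g0=1, g1=0, g2=0, g3=1, g4=1, g5=1, g6=1, g7=1 [stuck-at-1], g8=1, g9=0 → 0 — eliminated
  g6 stuck-at-1: g0=1, g1=0, g2=0, g3=1, g4=1, g5=1, g6=1 [stuck-at-1], g7=0, g8=1, g9=1 → 1 — matches
Only g6 stuck-at-1 reproduces the observed 1.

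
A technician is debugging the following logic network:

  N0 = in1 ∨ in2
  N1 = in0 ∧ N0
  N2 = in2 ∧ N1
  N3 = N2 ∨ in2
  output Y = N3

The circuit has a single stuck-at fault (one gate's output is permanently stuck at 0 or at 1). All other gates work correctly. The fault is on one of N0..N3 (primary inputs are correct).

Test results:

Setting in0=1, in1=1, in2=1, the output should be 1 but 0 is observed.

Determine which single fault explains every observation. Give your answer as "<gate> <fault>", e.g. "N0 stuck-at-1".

Fault-free values for test 1 (in0=1, in1=1, in2=1): N0=1, N1=1, N2=1, N3=1, giving Y=1. Observed 0.
Test 1: faults giving observed 0 are {N3 stuck-at-0}.
Only N3 stuck-at-0 is consistent with every test.

N3 stuck-at-0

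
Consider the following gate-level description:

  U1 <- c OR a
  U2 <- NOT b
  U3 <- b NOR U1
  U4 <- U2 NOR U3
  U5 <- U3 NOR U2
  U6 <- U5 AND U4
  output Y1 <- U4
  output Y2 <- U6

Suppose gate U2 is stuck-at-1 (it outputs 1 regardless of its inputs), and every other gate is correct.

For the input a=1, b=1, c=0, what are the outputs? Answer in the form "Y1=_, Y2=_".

Propagate with U2 forced: U1=1, U2=1 [stuck-at-1], U3=0, U4=0, U5=0, U6=0.
So the outputs are Y1=0, Y2=0. (Without the fault they would be Y1=1, Y2=1.)

Y1=0, Y2=0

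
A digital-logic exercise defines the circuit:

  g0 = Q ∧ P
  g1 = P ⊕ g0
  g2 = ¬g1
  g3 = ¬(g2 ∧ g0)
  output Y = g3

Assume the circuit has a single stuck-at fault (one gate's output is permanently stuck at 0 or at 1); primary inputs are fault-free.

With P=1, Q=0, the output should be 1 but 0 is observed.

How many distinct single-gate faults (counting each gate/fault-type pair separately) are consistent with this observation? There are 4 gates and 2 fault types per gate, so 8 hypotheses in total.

Fault-free: g0=0, g1=1, g2=0, g3=1 → 1. Observed 0.
  g0 stuck-at-0: output 1 ✗
  g0 stuck-at-1: output 0 ✓
  g1 stuck-at-0: output 1 ✗
  g1 stuck-at-1: output 1 ✗
  g2 stuck-at-0: output 1 ✗
  g2 stuck-at-1: output 1 ✗
  g3 stuck-at-0: output 0 ✓
  g3 stuck-at-1: output 1 ✗
Consistent faults: {g0 stuck-at-1, g3 stuck-at-0} — 2 in all.

2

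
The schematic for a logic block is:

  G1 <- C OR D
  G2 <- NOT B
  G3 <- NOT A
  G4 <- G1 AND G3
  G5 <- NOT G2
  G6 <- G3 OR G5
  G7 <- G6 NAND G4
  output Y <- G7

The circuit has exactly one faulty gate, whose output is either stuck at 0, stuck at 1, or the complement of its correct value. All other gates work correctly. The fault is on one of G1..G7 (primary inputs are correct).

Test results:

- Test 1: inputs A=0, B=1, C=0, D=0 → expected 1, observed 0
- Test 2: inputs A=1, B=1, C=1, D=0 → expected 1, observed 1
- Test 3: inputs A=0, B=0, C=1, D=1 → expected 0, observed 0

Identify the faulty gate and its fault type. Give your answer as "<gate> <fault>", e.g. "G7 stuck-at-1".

Fault-free values for test 1 (A=0, B=1, C=0, D=0): G1=0, G2=0, G3=1, G4=0, G5=1, G6=1, G7=1, giving Y=1. Observed 0.
Test 1: faults giving observed 0 are {G1 stuck-at-1, G1 inverted output, G4 stuck-at-1, G4 inverted output, G7 stuck-at-0, G7 inverted output}.
Test 2 (A=1, B=1, C=1, D=0): fault-free G1=1, G2=0, G3=0, G4=0, G5=1, G6=1, G7=1 → 1; observed 1. Eliminates G4 stuck-at-1, G4 inverted output, G7 stuck-at-0, G7 inverted output.
Test 3 (A=0, B=0, C=1, D=1): fault-free G1=1, G2=1, G3=1, G4=1, G5=0, G6=1, G7=0 → 0; observed 0. Eliminates G1 inverted output.
Only G1 stuck-at-1 is consistent with every test.

G1 stuck-at-1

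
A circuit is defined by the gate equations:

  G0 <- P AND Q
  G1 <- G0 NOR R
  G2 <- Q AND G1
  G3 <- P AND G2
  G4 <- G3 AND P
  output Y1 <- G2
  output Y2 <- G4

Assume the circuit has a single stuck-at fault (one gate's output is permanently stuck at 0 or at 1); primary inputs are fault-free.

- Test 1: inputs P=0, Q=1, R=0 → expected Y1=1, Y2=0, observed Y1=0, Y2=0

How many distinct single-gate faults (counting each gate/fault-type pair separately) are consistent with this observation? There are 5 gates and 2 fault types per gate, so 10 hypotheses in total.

Fault-free: G0=0, G1=1, G2=1, G3=0, G4=0 → Y1=1, Y2=0. Observed Y1=0, Y2=0.
  G0 stuck-at-0: output Y1=1, Y2=0 ✗
  G0 stuck-at-1: output Y1=0, Y2=0 ✓
  G1 stuck-at-0: output Y1=0, Y2=0 ✓
  G1 stuck-at-1: output Y1=1, Y2=0 ✗
  G2 stuck-at-0: output Y1=0, Y2=0 ✓
  G2 stuck-at-1: output Y1=1, Y2=0 ✗
  G3 stuck-at-0: output Y1=1, Y2=0 ✗
  G3 stuck-at-1: output Y1=1, Y2=0 ✗
  G4 stuck-at-0: output Y1=1, Y2=0 ✗
  G4 stuck-at-1: output Y1=1, Y2=1 ✗
Consistent faults: {G0 stuck-at-1, G1 stuck-at-0, G2 stuck-at-0} — 3 in all.

3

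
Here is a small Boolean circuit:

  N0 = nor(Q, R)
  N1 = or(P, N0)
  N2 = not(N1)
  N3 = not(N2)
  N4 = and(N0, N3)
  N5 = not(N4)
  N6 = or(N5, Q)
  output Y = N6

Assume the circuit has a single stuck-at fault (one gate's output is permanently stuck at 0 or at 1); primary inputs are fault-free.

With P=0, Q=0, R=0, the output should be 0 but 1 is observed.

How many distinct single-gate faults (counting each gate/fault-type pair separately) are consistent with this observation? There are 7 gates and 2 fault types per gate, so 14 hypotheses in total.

7

Fault-free: N0=1, N1=1, N2=0, N3=1, N4=1, N5=0, N6=0 → 0. Observed 1.
  N0 stuck-at-0: output 1 ✓
  N0 stuck-at-1: output 0 ✗
  N1 stuck-at-0: output 1 ✓
  N1 stuck-at-1: output 0 ✗
  N2 stuck-at-0: output 0 ✗
  N2 stuck-at-1: output 1 ✓
  N3 stuck-at-0: output 1 ✓
  N3 stuck-at-1: output 0 ✗
  N4 stuck-at-0: output 1 ✓
  N4 stuck-at-1: output 0 ✗
  N5 stuck-at-0: output 0 ✗
  N5 stuck-at-1: output 1 ✓
  N6 stuck-at-0: output 0 ✗
  N6 stuck-at-1: output 1 ✓
Consistent faults: {N0 stuck-at-0, N1 stuck-at-0, N2 stuck-at-1, N3 stuck-at-0, N4 stuck-at-0, N5 stuck-at-1, N6 stuck-at-1} — 7 in all.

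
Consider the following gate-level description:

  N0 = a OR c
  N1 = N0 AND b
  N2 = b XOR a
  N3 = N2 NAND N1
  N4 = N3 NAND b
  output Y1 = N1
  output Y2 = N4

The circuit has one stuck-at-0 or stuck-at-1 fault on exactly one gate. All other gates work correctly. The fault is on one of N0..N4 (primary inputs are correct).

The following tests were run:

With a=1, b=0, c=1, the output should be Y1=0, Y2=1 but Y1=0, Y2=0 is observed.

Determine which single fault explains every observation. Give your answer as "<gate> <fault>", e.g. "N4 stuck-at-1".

N4 stuck-at-0

Fault-free values for test 1 (a=1, b=0, c=1): N0=1, N1=0, N2=1, N3=1, N4=1, giving Y1=0, Y2=1. Observed Y1=0, Y2=0.
Test 1: faults giving observed Y1=0, Y2=0 are {N4 stuck-at-0}.
Only N4 stuck-at-0 is consistent with every test.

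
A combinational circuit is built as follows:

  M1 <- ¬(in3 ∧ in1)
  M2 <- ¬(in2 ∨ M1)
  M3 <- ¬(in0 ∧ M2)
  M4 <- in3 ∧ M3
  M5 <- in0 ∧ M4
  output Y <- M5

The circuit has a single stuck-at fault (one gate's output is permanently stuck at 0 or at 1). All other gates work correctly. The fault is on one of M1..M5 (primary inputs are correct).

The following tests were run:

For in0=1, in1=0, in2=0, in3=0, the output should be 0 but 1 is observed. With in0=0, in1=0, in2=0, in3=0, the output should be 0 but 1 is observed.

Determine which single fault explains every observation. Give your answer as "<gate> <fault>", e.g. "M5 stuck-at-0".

Fault-free values for test 1 (in0=1, in1=0, in2=0, in3=0): M1=1, M2=0, M3=1, M4=0, M5=0, giving Y=0. Observed 1.
Test 1: faults giving observed 1 are {M4 stuck-at-1, M5 stuck-at-1}.
Test 2 (in0=0, in1=0, in2=0, in3=0): fault-free M1=1, M2=0, M3=1, M4=0, M5=0 → 0; observed 1. Eliminates M4 stuck-at-1.
Only M5 stuck-at-1 is consistent with every test.

M5 stuck-at-1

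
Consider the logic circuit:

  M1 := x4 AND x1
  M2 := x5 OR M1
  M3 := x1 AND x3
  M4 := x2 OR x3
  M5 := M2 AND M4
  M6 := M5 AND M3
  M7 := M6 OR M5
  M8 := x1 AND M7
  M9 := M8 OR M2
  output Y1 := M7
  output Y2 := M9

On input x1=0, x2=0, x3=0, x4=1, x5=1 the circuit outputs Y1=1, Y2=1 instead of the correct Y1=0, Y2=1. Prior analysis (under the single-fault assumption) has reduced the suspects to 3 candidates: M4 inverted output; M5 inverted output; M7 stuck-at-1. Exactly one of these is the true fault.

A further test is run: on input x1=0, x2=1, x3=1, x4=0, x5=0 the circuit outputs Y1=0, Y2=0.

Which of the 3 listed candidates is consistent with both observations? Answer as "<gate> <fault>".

M4 inverted output

Evaluate each candidate on input x1=0, x2=1, x3=1, x4=0, x5=0:
  M4 inverted output: M1=0, M2=0, M3=0, M4=0 [inverted output], M5=0, M6=0, M7=0, M8=0, M9=0 → Y1=0, Y2=0 — matches
  M5 inverted output: M1=0, M2=0, M3=0, M4=1, M5=1 [inverted output], M6=0, M7=1, M8=0, M9=0 → Y1=1, Y2=0 — eliminated
  M7 stuck-at-1: M1=0, M2=0, M3=0, M4=1, M5=0, M6=0, M7=1 [stuck-at-1], M8=0, M9=0 → Y1=1, Y2=0 — eliminated
Only M4 inverted output reproduces the observed Y1=0, Y2=0.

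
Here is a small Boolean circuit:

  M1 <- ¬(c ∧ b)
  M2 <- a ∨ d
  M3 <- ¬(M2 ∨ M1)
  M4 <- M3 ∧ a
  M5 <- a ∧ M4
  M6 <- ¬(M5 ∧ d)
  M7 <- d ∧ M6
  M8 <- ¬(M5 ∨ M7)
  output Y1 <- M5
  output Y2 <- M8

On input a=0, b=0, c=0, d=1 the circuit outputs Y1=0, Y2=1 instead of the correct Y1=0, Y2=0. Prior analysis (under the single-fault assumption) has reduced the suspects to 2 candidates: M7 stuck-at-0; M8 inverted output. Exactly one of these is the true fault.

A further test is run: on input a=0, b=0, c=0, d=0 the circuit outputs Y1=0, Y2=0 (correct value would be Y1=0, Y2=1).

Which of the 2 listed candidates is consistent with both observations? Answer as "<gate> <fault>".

Evaluate each candidate on input a=0, b=0, c=0, d=0:
  M7 stuck-at-0: M1=1, M2=0, M3=0, M4=0, M5=0, M6=1, M7=0 [stuck-at-0], M8=1 → Y1=0, Y2=1 — eliminated
  M8 inverted output: M1=1, M2=0, M3=0, M4=0, M5=0, M6=1, M7=0, M8=0 [inverted output] → Y1=0, Y2=0 — matches
Only M8 inverted output reproduces the observed Y1=0, Y2=0.

M8 inverted output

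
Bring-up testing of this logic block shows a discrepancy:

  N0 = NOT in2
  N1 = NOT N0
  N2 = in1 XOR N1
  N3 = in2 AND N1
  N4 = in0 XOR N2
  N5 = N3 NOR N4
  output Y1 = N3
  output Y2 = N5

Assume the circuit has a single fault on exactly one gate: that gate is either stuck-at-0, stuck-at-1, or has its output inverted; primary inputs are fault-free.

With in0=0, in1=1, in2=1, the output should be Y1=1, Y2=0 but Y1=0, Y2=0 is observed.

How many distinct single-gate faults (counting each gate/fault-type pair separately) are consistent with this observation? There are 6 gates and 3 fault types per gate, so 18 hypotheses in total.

4

Fault-free: N0=0, N1=1, N2=0, N3=1, N4=0, N5=0 → Y1=1, Y2=0. Observed Y1=0, Y2=0.
  N0: stuck-at-1, inverted output ✓; others ✗
  N1: stuck-at-0, inverted output ✓; others ✗
  N2: none of the 3 fault types match ✗
  N3: none of the 3 fault types match ✗
  N4: none of the 3 fault types match ✗
  N5: none of the 3 fault types match ✗
Consistent faults: {N0 stuck-at-1, N0 inverted output, N1 stuck-at-0, N1 inverted output} — 4 in all.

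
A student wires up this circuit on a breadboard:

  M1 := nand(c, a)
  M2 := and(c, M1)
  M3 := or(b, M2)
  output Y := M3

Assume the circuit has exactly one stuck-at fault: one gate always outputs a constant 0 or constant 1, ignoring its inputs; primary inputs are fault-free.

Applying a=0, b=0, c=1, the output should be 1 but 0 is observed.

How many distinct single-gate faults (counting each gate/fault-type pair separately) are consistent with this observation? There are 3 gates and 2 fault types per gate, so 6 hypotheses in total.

3

Fault-free: M1=1, M2=1, M3=1 → 1. Observed 0.
  M1 stuck-at-0: output 0 ✓
  M1 stuck-at-1: output 1 ✗
  M2 stuck-at-0: output 0 ✓
  M2 stuck-at-1: output 1 ✗
  M3 stuck-at-0: output 0 ✓
  M3 stuck-at-1: output 1 ✗
Consistent faults: {M1 stuck-at-0, M2 stuck-at-0, M3 stuck-at-0} — 3 in all.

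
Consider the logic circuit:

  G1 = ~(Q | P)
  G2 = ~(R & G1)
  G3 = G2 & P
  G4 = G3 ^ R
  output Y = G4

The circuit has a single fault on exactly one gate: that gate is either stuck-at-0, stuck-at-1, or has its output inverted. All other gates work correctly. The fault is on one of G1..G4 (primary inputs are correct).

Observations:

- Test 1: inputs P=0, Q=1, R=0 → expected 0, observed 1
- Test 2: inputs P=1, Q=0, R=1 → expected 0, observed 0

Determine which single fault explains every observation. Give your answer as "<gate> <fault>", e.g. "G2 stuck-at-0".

Fault-free values for test 1 (P=0, Q=1, R=0): G1=0, G2=1, G3=0, G4=0, giving Y=0. Observed 1.
Test 1: faults giving observed 1 are {G3 stuck-at-1, G3 inverted output, G4 stuck-at-1, G4 inverted output}.
Test 2 (P=1, Q=0, R=1): fault-free G1=0, G2=1, G3=1, G4=0 → 0; observed 0. Eliminates G3 inverted output, G4 stuck-at-1, G4 inverted output.
Only G3 stuck-at-1 is consistent with every test.

G3 stuck-at-1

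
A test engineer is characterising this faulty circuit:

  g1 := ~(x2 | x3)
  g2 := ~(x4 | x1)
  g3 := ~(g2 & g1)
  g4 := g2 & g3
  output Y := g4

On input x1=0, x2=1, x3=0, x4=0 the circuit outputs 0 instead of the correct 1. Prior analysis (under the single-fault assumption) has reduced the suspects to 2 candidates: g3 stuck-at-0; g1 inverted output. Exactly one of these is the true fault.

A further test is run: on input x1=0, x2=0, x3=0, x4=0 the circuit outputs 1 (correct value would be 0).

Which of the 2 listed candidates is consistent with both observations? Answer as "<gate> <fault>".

Evaluate each candidate on input x1=0, x2=0, x3=0, x4=0:
  g3 stuck-at-0: g1=1, g2=1, g3=0 [stuck-at-0], g4=0 → 0 — eliminated
  g1 inverted output: g1=0 [inverted output], g2=1, g3=1, g4=1 → 1 — matches
Only g1 inverted output reproduces the observed 1.

g1 inverted output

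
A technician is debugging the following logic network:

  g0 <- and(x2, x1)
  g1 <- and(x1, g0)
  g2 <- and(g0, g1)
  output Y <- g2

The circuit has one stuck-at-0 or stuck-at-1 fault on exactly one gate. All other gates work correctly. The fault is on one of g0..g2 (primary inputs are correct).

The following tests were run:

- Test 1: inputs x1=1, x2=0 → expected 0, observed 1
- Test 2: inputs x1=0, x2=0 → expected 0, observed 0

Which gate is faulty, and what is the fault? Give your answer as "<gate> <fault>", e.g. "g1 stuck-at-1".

g0 stuck-at-1

Fault-free values for test 1 (x1=1, x2=0): g0=0, g1=0, g2=0, giving Y=0. Observed 1.
Test 1: faults giving observed 1 are {g0 stuck-at-1, g2 stuck-at-1}.
Test 2 (x1=0, x2=0): fault-free g0=0, g1=0, g2=0 → 0; observed 0. Eliminates g2 stuck-at-1.
Only g0 stuck-at-1 is consistent with every test.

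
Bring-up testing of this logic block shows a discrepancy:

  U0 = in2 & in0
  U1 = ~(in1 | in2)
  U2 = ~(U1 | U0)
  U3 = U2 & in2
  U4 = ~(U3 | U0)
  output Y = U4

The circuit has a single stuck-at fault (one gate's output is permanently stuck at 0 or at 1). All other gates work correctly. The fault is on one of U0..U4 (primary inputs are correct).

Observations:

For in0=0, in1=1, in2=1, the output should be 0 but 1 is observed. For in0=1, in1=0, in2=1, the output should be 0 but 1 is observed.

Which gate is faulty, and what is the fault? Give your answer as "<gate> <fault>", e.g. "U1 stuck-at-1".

U4 stuck-at-1

Fault-free values for test 1 (in0=0, in1=1, in2=1): U0=0, U1=0, U2=1, U3=1, U4=0, giving Y=0. Observed 1.
Test 1: faults giving observed 1 are {U1 stuck-at-1, U2 stuck-at-0, U3 stuck-at-0, U4 stuck-at-1}.
Test 2 (in0=1, in1=0, in2=1): fault-free U0=1, U1=0, U2=0, U3=0, U4=0 → 0; observed 1. Eliminates U1 stuck-at-1, U2 stuck-at-0, U3 stuck-at-0.
Only U4 stuck-at-1 is consistent with every test.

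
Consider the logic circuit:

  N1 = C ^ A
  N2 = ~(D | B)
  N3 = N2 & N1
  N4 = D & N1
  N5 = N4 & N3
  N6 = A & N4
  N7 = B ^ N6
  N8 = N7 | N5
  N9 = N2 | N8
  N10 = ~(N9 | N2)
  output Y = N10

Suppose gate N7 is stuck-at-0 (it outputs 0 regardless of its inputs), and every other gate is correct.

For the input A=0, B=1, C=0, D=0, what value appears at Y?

1

Propagate with N7 forced: N1=0, N2=0, N3=0, N4=0, N5=0, N6=0, N7=0 [stuck-at-0], N8=0, N9=0, N10=1.
So Y = 1. (Without the fault it would be 0.)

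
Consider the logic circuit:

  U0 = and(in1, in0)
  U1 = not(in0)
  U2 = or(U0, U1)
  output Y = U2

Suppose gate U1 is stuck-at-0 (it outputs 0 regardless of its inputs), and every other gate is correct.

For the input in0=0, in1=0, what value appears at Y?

0

Propagate with U1 forced: U0=0, U1=0 [stuck-at-0], U2=0.
So Y = 0. (Without the fault it would be 1.)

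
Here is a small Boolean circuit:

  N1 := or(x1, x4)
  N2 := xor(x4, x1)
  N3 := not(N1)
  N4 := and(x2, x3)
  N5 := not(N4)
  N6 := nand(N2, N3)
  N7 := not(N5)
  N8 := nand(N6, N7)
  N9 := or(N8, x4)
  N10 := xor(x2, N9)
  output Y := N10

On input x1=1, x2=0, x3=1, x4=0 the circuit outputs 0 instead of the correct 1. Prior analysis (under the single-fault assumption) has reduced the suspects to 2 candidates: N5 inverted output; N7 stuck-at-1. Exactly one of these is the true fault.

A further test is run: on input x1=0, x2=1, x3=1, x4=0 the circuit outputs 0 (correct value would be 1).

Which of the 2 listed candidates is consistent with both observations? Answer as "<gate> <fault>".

N5 inverted output

Evaluate each candidate on input x1=0, x2=1, x3=1, x4=0:
  N5 inverted output: N1=0, N2=0, N3=1, N4=1, N5=1 [inverted output], N6=1, N7=0, N8=1, N9=1, N10=0 → 0 — matches
  N7 stuck-at-1: N1=0, N2=0, N3=1, N4=1, N5=0, N6=1, N7=1 [stuck-at-1], N8=0, N9=0, N10=1 → 1 — eliminated
Only N5 inverted output reproduces the observed 0.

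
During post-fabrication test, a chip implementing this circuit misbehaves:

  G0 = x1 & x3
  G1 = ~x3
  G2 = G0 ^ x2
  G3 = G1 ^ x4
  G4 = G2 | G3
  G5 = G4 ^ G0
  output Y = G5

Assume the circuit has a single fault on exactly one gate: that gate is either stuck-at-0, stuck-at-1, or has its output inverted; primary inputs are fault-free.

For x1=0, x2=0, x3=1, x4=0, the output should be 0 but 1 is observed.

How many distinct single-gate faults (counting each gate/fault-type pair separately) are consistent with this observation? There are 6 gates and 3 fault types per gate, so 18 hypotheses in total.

Fault-free: G0=0, G1=0, G2=0, G3=0, G4=0, G5=0 → 0. Observed 1.
  G0: none of the 3 fault types match ✗
  G1: stuck-at-1, inverted output ✓; others ✗
  G2: stuck-at-1, inverted output ✓; others ✗
  G3: stuck-at-1, inverted output ✓; others ✗
  G4: stuck-at-1, inverted output ✓; others ✗
  G5: stuck-at-1, inverted output ✓; others ✗
Consistent faults: {G1 stuck-at-1, G1 inverted output, G2 stuck-at-1, G2 inverted output, G3 stuck-at-1, G3 inverted output, G4 stuck-at-1, G4 inverted output, G5 stuck-at-1, G5 inverted output} — 10 in all.

10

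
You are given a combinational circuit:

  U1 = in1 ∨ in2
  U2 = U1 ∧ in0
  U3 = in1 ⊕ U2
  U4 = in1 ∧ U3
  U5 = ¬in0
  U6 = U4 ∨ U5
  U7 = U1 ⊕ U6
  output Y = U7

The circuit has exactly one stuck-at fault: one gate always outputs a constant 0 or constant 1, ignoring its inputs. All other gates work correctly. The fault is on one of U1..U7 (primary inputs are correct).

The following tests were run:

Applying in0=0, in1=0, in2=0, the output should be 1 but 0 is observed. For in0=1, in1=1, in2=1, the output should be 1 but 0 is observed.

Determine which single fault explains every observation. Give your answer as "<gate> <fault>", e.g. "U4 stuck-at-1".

U7 stuck-at-0

Fault-free values for test 1 (in0=0, in1=0, in2=0): U1=0, U2=0, U3=0, U4=0, U5=1, U6=1, U7=1, giving Y=1. Observed 0.
Test 1: faults giving observed 0 are {U1 stuck-at-1, U5 stuck-at-0, U6 stuck-at-0, U7 stuck-at-0}.
Test 2 (in0=1, in1=1, in2=1): fault-free U1=1, U2=1, U3=0, U4=0, U5=0, U6=0, U7=1 → 1; observed 0. Eliminates U1 stuck-at-1, U5 stuck-at-0, U6 stuck-at-0.
Only U7 stuck-at-0 is consistent with every test.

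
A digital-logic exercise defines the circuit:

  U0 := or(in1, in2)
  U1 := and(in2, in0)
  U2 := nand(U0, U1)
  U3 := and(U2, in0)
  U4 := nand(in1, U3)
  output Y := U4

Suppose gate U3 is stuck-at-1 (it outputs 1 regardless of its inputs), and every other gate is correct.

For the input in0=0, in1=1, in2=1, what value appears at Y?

0

Propagate with U3 forced: U0=1, U1=0, U2=1, U3=1 [stuck-at-1], U4=0.
So Y = 0. (Without the fault it would be 1.)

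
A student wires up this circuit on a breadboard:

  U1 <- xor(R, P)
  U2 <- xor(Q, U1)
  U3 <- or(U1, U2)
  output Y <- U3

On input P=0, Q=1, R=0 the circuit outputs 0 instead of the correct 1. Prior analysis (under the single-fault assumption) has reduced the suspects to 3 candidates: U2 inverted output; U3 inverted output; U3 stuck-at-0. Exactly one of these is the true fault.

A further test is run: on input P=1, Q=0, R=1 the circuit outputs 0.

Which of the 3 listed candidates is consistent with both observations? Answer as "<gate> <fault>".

U3 stuck-at-0

Evaluate each candidate on input P=1, Q=0, R=1:
  U2 inverted output: U1=0, U2=1 [inverted output], U3=1 → 1 — eliminated
  U3 inverted output: U1=0, U2=0, U3=1 [inverted output] → 1 — eliminated
  U3 stuck-at-0: U1=0, U2=0, U3=0 [stuck-at-0] → 0 — matches
Only U3 stuck-at-0 reproduces the observed 0.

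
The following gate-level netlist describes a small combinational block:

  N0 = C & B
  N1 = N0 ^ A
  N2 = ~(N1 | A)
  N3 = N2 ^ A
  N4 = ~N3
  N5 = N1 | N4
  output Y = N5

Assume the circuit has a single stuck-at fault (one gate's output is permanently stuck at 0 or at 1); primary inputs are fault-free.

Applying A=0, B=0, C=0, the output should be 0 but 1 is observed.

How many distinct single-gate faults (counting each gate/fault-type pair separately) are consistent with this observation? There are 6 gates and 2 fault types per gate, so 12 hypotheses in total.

6

Fault-free: N0=0, N1=0, N2=1, N3=1, N4=0, N5=0 → 0. Observed 1.
  N0 stuck-at-0: output 0 ✗
  N0 stuck-at-1: output 1 ✓
  N1 stuck-at-0: output 0 ✗
  N1 stuck-at-1: output 1 ✓
  N2 stuck-at-0: output 1 ✓
  N2 stuck-at-1: output 0 ✗
  N3 stuck-at-0: output 1 ✓
  N3 stuck-at-1: output 0 ✗
  N4 stuck-at-0: output 0 ✗
  N4 stuck-at-1: output 1 ✓
  N5 stuck-at-0: output 0 ✗
  N5 stuck-at-1: output 1 ✓
Consistent faults: {N0 stuck-at-1, N1 stuck-at-1, N2 stuck-at-0, N3 stuck-at-0, N4 stuck-at-1, N5 stuck-at-1} — 6 in all.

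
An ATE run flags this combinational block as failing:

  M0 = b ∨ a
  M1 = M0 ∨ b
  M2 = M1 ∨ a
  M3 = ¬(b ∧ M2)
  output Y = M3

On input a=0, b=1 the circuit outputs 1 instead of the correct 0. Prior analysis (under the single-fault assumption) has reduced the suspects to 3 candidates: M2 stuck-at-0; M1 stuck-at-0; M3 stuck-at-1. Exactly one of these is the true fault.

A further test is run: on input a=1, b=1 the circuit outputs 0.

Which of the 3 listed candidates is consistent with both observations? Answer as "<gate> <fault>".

M1 stuck-at-0

Evaluate each candidate on input a=1, b=1:
  M2 stuck-at-0: M0=1, M1=1, M2=0 [stuck-at-0], M3=1 → 1 — eliminated
  M1 stuck-at-0: M0=1, M1=0 [stuck-at-0], M2=1, M3=0 → 0 — matches
  M3 stuck-at-1: M0=1, M1=1, M2=1, M3=1 [stuck-at-1] → 1 — eliminated
Only M1 stuck-at-0 reproduces the observed 0.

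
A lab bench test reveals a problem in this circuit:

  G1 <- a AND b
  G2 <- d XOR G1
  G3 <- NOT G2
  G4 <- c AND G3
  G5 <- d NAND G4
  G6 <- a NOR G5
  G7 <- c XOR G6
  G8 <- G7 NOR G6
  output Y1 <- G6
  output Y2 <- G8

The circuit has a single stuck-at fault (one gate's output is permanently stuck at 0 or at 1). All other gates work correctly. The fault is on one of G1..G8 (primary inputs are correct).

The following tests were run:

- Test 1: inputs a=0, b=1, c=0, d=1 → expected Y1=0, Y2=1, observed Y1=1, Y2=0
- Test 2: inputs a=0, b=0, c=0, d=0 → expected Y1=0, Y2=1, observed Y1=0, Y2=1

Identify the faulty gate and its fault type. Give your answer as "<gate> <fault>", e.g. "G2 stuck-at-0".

G4 stuck-at-1

Fault-free values for test 1 (a=0, b=1, c=0, d=1): G1=0, G2=1, G3=0, G4=0, G5=1, G6=0, G7=0, G8=1, giving Y1=0, Y2=1. Observed Y1=1, Y2=0.
Test 1: faults giving observed Y1=1, Y2=0 are {G4 stuck-at-1, G5 stuck-at-0, G6 stuck-at-1}.
Test 2 (a=0, b=0, c=0, d=0): fault-free G1=0, G2=0, G3=1, G4=0, G5=1, G6=0, G7=0, G8=1 → Y1=0, Y2=1; observed Y1=0, Y2=1. Eliminates G5 stuck-at-0, G6 stuck-at-1.
Only G4 stuck-at-1 is consistent with every test.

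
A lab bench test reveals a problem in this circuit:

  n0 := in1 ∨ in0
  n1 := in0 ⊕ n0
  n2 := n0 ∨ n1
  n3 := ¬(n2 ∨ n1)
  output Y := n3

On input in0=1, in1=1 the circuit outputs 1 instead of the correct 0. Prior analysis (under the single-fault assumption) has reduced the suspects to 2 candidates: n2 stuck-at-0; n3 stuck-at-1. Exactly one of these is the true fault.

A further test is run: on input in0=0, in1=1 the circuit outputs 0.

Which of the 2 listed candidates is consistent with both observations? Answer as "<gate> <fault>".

n2 stuck-at-0

Evaluate each candidate on input in0=0, in1=1:
  n2 stuck-at-0: n0=1, n1=1, n2=0 [stuck-at-0], n3=0 → 0 — matches
  n3 stuck-at-1: n0=1, n1=1, n2=1, n3=1 [stuck-at-1] → 1 — eliminated
Only n2 stuck-at-0 reproduces the observed 0.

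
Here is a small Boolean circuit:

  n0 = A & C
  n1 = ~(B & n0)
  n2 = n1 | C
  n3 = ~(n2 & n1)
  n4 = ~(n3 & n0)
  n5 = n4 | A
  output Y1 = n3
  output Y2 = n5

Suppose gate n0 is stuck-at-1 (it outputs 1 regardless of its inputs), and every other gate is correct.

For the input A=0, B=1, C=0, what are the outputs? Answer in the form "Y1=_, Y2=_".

Y1=1, Y2=0

Propagate with n0 forced: n0=1 [stuck-at-1], n1=0, n2=0, n3=1, n4=0, n5=0.
So the outputs are Y1=1, Y2=0. (Without the fault they would be Y1=0, Y2=1.)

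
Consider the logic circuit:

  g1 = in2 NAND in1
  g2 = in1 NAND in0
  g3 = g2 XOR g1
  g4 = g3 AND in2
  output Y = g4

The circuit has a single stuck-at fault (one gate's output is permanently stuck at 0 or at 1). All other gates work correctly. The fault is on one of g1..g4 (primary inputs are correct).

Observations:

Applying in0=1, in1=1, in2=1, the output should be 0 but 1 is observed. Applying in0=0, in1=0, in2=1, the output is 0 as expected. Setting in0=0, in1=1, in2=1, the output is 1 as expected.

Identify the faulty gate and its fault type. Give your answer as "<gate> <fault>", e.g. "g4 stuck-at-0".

g2 stuck-at-1

Fault-free values for test 1 (in0=1, in1=1, in2=1): g1=0, g2=0, g3=0, g4=0, giving Y=0. Observed 1.
Test 1: faults giving observed 1 are {g1 stuck-at-1, g2 stuck-at-1, g3 stuck-at-1, g4 stuck-at-1}.
Test 2 (in0=0, in1=0, in2=1): fault-free g1=1, g2=1, g3=0, g4=0 → 0; observed 0. Eliminates g3 stuck-at-1, g4 stuck-at-1.
Test 3 (in0=0, in1=1, in2=1): fault-free g1=0, g2=1, g3=1, g4=1 → 1; observed 1. Eliminates g1 stuck-at-1.
Only g2 stuck-at-1 is consistent with every test.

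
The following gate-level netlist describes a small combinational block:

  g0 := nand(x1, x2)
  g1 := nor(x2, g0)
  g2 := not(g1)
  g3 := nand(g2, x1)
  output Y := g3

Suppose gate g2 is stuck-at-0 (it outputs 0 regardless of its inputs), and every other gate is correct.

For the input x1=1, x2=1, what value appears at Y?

Propagate with g2 forced: g0=0, g1=0, g2=0 [stuck-at-0], g3=1.
So Y = 1. (Without the fault it would be 0.)

1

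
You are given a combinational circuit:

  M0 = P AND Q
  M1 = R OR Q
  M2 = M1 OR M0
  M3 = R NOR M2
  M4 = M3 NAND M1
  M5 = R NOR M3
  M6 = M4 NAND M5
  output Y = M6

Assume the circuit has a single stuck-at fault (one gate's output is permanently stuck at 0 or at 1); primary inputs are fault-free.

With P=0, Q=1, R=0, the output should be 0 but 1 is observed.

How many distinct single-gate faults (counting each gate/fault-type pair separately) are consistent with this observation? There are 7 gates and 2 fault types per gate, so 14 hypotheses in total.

Fault-free: M0=0, M1=1, M2=1, M3=0, M4=1, M5=1, M6=0 → 0. Observed 1.
  M0 stuck-at-0: output 0 ✗
  M0 stuck-at-1: output 0 ✗
  M1 stuck-at-0: output 1 ✓
  M1 stuck-at-1: output 0 ✗
  M2 stuck-at-0: output 1 ✓
  M2 stuck-at-1: output 0 ✗
  M3 stuck-at-0: output 0 ✗
  M3 stuck-at-1: output 1 ✓
  M4 stuck-at-0: output 1 ✓
  M4 stuck-at-1: output 0 ✗
  M5 stuck-at-0: output 1 ✓
  M5 stuck-at-1: output 0 ✗
  M6 stuck-at-0: output 0 ✗
  M6 stuck-at-1: output 1 ✓
Consistent faults: {M1 stuck-at-0, M2 stuck-at-0, M3 stuck-at-1, M4 stuck-at-0, M5 stuck-at-0, M6 stuck-at-1} — 6 in all.

6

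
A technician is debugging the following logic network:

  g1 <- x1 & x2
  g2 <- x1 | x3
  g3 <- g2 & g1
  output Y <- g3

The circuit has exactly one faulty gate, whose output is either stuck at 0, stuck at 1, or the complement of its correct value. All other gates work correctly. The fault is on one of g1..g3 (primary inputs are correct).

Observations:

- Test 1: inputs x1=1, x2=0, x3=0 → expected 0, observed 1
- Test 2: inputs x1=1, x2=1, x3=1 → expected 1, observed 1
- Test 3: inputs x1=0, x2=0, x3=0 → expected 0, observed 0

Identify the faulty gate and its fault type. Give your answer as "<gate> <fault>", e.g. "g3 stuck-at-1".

g1 stuck-at-1

Fault-free values for test 1 (x1=1, x2=0, x3=0): g1=0, g2=1, g3=0, giving Y=0. Observed 1.
Test 1: faults giving observed 1 are {g1 stuck-at-1, g1 inverted output, g3 stuck-at-1, g3 inverted output}.
Test 2 (x1=1, x2=1, x3=1): fault-free g1=1, g2=1, g3=1 → 1; observed 1. Eliminates g1 inverted output, g3 inverted output.
Test 3 (x1=0, x2=0, x3=0): fault-free g1=0, g2=0, g3=0 → 0; observed 0. Eliminates g3 stuck-at-1.
Only g1 stuck-at-1 is consistent with every test.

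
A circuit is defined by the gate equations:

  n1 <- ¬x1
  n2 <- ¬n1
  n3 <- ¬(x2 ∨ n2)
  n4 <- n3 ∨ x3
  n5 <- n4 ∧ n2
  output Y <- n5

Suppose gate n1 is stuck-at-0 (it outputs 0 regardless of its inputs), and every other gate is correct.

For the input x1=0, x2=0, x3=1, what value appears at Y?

Propagate with n1 forced: n1=0 [stuck-at-0], n2=1, n3=0, n4=1, n5=1.
So Y = 1. (Without the fault it would be 0.)

1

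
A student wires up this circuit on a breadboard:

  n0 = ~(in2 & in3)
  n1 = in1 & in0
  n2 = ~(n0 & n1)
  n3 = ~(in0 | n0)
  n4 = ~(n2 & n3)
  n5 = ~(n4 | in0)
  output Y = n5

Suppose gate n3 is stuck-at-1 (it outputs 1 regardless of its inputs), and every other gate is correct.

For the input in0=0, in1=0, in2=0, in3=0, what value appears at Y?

1

Propagate with n3 forced: n0=1, n1=0, n2=1, n3=1 [stuck-at-1], n4=0, n5=1.
So Y = 1. (Without the fault it would be 0.)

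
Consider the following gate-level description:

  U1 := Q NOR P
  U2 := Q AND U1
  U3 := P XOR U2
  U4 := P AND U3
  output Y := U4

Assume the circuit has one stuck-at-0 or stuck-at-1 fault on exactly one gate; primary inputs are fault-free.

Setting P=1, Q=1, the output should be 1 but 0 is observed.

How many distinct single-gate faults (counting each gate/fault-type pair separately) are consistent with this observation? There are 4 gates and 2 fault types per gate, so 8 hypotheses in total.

4

Fault-free: U1=0, U2=0, U3=1, U4=1 → 1. Observed 0.
  U1 stuck-at-0: output 1 ✗
  U1 stuck-at-1: output 0 ✓
  U2 stuck-at-0: output 1 ✗
  U2 stuck-at-1: output 0 ✓
  U3 stuck-at-0: output 0 ✓
  U3 stuck-at-1: output 1 ✗
  U4 stuck-at-0: output 0 ✓
  U4 stuck-at-1: output 1 ✗
Consistent faults: {U1 stuck-at-1, U2 stuck-at-1, U3 stuck-at-0, U4 stuck-at-0} — 4 in all.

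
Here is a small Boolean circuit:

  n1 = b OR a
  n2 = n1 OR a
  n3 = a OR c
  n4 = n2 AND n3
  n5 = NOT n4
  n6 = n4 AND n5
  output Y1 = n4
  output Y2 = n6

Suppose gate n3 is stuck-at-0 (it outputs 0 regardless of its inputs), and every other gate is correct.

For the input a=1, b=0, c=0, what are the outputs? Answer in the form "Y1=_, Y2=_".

Y1=0, Y2=0

Propagate with n3 forced: n1=1, n2=1, n3=0 [stuck-at-0], n4=0, n5=1, n6=0.
So the outputs are Y1=0, Y2=0. (Without the fault they would be Y1=1, Y2=0.)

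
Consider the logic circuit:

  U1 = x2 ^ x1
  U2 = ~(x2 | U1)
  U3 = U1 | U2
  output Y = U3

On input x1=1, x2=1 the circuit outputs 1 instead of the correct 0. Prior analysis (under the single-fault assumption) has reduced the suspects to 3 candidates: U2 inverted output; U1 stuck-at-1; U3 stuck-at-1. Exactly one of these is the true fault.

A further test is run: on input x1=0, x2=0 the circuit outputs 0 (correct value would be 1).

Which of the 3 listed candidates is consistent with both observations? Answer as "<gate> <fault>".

Evaluate each candidate on input x1=0, x2=0:
  U2 inverted output: U1=0, U2=0 [inverted output], U3=0 → 0 — matches
  U1 stuck-at-1: U1=1 [stuck-at-1], U2=0, U3=1 → 1 — eliminated
  U3 stuck-at-1: U1=0, U2=1, U3=1 [stuck-at-1] → 1 — eliminated
Only U2 inverted output reproduces the observed 0.

U2 inverted output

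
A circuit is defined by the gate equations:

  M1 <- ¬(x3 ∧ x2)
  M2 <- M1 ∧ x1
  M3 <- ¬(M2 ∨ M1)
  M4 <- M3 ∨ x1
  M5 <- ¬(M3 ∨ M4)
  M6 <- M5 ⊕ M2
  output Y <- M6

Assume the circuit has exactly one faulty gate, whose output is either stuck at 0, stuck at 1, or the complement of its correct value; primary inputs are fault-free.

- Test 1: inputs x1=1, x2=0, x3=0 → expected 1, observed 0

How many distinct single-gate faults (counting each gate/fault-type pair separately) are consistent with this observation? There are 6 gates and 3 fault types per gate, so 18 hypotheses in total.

Fault-free: M1=1, M2=1, M3=0, M4=1, M5=0, M6=1 → 1. Observed 0.
  M1: stuck-at-0, inverted output ✓; others ✗
  M2: stuck-at-0, inverted output ✓; others ✗
  M3: none of the 3 fault types match ✗
  M4: stuck-at-0, inverted output ✓; others ✗
  M5: stuck-at-1, inverted output ✓; others ✗
  M6: stuck-at-0, inverted output ✓; others ✗
Consistent faults: {M1 stuck-at-0, M1 inverted output, M2 stuck-at-0, M2 inverted output, M4 stuck-at-0, M4 inverted output, M5 stuck-at-1, M5 inverted output, M6 stuck-at-0, M6 inverted output} — 10 in all.

10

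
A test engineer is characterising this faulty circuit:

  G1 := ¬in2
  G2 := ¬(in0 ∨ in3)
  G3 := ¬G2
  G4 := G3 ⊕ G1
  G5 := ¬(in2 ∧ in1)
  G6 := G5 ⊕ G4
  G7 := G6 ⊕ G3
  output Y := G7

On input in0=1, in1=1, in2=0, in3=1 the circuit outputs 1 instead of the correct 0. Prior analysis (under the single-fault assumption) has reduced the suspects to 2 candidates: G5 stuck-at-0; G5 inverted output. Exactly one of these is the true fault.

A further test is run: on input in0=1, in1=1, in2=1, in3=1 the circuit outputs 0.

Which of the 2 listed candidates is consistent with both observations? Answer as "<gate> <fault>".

G5 stuck-at-0

Evaluate each candidate on input in0=1, in1=1, in2=1, in3=1:
  G5 stuck-at-0: G1=0, G2=0, G3=1, G4=1, G5=0 [stuck-at-0], G6=1, G7=0 → 0 — matches
  G5 inverted output: G1=0, G2=0, G3=1, G4=1, G5=1 [inverted output], G6=0, G7=1 → 1 — eliminated
Only G5 stuck-at-0 reproduces the observed 0.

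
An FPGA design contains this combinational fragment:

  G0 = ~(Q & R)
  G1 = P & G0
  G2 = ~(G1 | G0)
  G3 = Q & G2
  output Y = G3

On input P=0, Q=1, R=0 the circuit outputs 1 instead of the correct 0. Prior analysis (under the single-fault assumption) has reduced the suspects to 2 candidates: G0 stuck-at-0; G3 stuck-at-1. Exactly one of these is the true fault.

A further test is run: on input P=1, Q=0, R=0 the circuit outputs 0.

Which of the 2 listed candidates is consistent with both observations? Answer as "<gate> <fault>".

G0 stuck-at-0

Evaluate each candidate on input P=1, Q=0, R=0:
  G0 stuck-at-0: G0=0 [stuck-at-0], G1=0, G2=1, G3=0 → 0 — matches
  G3 stuck-at-1: G0=1, G1=1, G2=0, G3=1 [stuck-at-1] → 1 — eliminated
Only G0 stuck-at-0 reproduces the observed 0.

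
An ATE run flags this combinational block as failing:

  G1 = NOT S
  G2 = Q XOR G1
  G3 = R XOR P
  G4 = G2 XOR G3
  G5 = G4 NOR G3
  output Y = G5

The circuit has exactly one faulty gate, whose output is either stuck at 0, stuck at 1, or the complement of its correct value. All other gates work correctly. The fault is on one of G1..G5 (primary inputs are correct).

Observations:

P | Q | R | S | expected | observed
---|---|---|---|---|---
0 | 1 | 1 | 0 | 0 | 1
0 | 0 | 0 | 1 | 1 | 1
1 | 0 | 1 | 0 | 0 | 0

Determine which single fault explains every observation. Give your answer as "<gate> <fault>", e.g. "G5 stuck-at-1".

Fault-free values for test 1 (P=0, Q=1, R=1, S=0): G1=1, G2=0, G3=1, G4=1, G5=0, giving Y=0. Observed 1.
Test 1: faults giving observed 1 are {G3 stuck-at-0, G3 inverted output, G5 stuck-at-1, G5 inverted output}.
Test 2 (P=0, Q=0, R=0, S=1): fault-free G1=0, G2=0, G3=0, G4=0, G5=1 → 1; observed 1. Eliminates G3 inverted output, G5 inverted output.
Test 3 (P=1, Q=0, R=1, S=0): fault-free G1=1, G2=1, G3=0, G4=1, G5=0 → 0; observed 0. Eliminates G5 stuck-at-1.
Only G3 stuck-at-0 is consistent with every test.

G3 stuck-at-0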